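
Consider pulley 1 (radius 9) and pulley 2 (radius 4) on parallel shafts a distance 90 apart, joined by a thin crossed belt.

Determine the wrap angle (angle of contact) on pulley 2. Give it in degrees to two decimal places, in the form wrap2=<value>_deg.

wrap2=196.61_deg

crossed belt: β = asin((r1+r2)/C) = asin(13/90) = 8.3051°
wrap1 = wrap2 = π + 2β = 196.6102°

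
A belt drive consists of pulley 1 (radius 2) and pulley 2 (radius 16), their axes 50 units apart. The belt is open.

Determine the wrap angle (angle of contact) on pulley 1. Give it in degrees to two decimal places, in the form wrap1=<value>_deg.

wrap1=147.48_deg

open belt: β = asin((r2−r1)/C) = asin(14/50) = 16.2602°
wrap1 = π − 2β = 147.4796°
wrap2 = π + 2β = 212.5204°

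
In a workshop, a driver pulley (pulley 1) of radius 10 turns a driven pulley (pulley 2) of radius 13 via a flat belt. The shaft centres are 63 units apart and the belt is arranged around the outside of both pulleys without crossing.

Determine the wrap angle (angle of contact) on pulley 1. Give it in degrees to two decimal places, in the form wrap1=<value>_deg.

wrap1=174.54_deg

open belt: β = asin((r2−r1)/C) = asin(3/63) = 2.7294°
wrap1 = π − 2β = 174.5412°
wrap2 = π + 2β = 185.4588°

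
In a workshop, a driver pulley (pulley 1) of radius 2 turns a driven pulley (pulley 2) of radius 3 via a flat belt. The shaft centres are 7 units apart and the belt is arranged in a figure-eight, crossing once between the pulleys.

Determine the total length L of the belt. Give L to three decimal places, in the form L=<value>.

crossed belt: β = asin((r1+r2)/C) = asin(5/7) = 45.5847°
wrap1 = wrap2 = π + 2β = 271.1694°
tangent length = C·cosβ = 4.8990
L = (r1+r2)·wrap + 2·C·cosβ = 5·4.7328 + 2·4.8990 = 33.4620

L=33.462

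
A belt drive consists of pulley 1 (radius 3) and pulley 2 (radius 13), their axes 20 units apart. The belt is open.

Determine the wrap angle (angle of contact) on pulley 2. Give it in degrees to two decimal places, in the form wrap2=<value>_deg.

open belt: β = asin((r2−r1)/C) = asin(10/20) = 30.0000°
wrap1 = π − 2β = 120.0000°
wrap2 = π + 2β = 240.0000°

wrap2=240.00_deg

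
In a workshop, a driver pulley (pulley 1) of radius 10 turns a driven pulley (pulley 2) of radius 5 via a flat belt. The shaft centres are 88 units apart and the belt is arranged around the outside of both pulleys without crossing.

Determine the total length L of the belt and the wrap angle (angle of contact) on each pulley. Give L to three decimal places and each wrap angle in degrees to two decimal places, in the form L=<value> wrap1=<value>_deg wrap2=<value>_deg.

open belt: β = asin((r2−r1)/C) = asin(-5/88) = -3.2572°
wrap1 = π − 2β = 186.5144°
wrap2 = π + 2β = 173.4856°
tangent length = C·cosβ = 87.8578
L = r1·wrap1 + r2·wrap2 + 2·C·cosβ = 10·3.2553 + 5·3.0279 + 2·87.8578 = 223.4081

L=223.408 wrap1=186.51_deg wrap2=173.49_deg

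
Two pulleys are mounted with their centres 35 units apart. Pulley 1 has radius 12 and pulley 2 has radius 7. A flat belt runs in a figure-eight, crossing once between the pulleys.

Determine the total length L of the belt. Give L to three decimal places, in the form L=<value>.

crossed belt: β = asin((r1+r2)/C) = asin(19/35) = 32.8783°
wrap1 = wrap2 = π + 2β = 245.7567°
tangent length = C·cosβ = 29.3939
L = (r1+r2)·wrap + 2·C·cosβ = 19·4.2893 + 2·29.3939 = 140.2838

L=140.284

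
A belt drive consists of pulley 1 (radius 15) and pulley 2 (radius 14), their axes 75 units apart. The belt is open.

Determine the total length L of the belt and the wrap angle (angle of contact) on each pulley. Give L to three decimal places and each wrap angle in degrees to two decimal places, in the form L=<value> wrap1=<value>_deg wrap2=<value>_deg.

open belt: β = asin((r2−r1)/C) = asin(-1/75) = -0.7640°
wrap1 = π − 2β = 181.5279°
wrap2 = π + 2β = 178.4721°
tangent length = C·cosβ = 74.9933
L = r1·wrap1 + r2·wrap2 + 2·C·cosβ = 15·3.1683 + 14·3.1149 + 2·74.9933 = 241.1195

L=241.120 wrap1=181.53_deg wrap2=178.47_deg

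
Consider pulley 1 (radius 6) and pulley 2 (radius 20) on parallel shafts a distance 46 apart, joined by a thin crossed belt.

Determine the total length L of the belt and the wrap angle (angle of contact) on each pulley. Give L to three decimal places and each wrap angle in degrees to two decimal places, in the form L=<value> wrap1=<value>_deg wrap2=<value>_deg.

L=188.812 wrap1=248.83_deg wrap2=248.83_deg

crossed belt: β = asin((r1+r2)/C) = asin(26/46) = 34.4174°
wrap1 = wrap2 = π + 2β = 248.8348°
tangent length = C·cosβ = 37.9473
L = (r1+r2)·wrap + 2·C·cosβ = 26·4.3430 + 2·37.9473 = 188.8123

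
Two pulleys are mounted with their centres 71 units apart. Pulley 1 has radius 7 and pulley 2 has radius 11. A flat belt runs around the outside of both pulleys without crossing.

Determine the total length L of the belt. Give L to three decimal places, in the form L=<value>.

L=198.774

open belt: β = asin((r2−r1)/C) = asin(4/71) = 3.2296°
wrap1 = π − 2β = 173.5407°
wrap2 = π + 2β = 186.4593°
tangent length = C·cosβ = 70.8872
L = r1·wrap1 + r2·wrap2 + 2·C·cosβ = 7·3.0289 + 11·3.2543 + 2·70.8872 = 198.7741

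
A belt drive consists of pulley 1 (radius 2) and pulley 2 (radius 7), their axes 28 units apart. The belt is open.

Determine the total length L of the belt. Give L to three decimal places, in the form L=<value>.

open belt: β = asin((r2−r1)/C) = asin(5/28) = 10.2866°
wrap1 = π − 2β = 159.4269°
wrap2 = π + 2β = 200.5731°
tangent length = C·cosβ = 27.5500
L = r1·wrap1 + r2·wrap2 + 2·C·cosβ = 2·2.7825 + 7·3.5007 + 2·27.5500 = 85.1696

L=85.170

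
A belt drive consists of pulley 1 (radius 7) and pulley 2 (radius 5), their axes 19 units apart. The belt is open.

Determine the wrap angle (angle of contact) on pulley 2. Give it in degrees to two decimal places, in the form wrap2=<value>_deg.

wrap2=167.92_deg

open belt: β = asin((r2−r1)/C) = asin(-2/19) = -6.0423°
wrap1 = π − 2β = 192.0847°
wrap2 = π + 2β = 167.9153°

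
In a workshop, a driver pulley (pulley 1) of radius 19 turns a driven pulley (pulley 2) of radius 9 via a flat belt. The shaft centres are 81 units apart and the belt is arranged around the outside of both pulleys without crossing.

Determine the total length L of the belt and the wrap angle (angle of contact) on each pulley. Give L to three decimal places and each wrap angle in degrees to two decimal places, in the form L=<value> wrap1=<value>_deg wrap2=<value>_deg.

L=251.201 wrap1=194.18_deg wrap2=165.82_deg

open belt: β = asin((r2−r1)/C) = asin(-10/81) = -7.0916°
wrap1 = π − 2β = 194.1833°
wrap2 = π + 2β = 165.8167°
tangent length = C·cosβ = 80.3803
L = r1·wrap1 + r2·wrap2 + 2·C·cosβ = 19·3.3891 + 9·2.8940 + 2·80.3803 = 251.2007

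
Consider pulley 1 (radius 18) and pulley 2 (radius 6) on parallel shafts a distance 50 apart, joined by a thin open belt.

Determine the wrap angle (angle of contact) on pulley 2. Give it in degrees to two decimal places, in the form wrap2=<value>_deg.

wrap2=152.23_deg

open belt: β = asin((r2−r1)/C) = asin(-12/50) = -13.8865°
wrap1 = π − 2β = 207.7731°
wrap2 = π + 2β = 152.2269°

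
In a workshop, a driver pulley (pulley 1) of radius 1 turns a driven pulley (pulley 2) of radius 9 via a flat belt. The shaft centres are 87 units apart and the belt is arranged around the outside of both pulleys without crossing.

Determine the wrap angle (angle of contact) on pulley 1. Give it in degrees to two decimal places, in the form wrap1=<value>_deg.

open belt: β = asin((r2−r1)/C) = asin(8/87) = 5.2760°
wrap1 = π − 2β = 169.4479°
wrap2 = π + 2β = 190.5521°

wrap1=169.45_deg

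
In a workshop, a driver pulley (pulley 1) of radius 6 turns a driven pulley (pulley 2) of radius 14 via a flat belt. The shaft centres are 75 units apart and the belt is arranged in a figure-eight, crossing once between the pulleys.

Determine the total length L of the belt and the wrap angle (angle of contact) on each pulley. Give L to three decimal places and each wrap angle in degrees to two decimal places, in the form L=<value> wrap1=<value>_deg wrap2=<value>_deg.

L=218.197 wrap1=210.93_deg wrap2=210.93_deg

crossed belt: β = asin((r1+r2)/C) = asin(20/75) = 15.4660°
wrap1 = wrap2 = π + 2β = 210.9320°
tangent length = C·cosβ = 72.2842
L = (r1+r2)·wrap + 2·C·cosβ = 20·3.6815 + 2·72.2842 = 218.1975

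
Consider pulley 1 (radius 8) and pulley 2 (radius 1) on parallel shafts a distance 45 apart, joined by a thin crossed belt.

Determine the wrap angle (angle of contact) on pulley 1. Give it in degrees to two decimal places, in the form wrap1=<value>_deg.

crossed belt: β = asin((r1+r2)/C) = asin(9/45) = 11.5370°
wrap1 = wrap2 = π + 2β = 203.0739°

wrap1=203.07_deg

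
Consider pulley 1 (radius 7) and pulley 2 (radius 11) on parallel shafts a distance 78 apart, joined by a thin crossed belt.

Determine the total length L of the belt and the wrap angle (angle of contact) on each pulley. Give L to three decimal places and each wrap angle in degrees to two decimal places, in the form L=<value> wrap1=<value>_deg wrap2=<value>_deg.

crossed belt: β = asin((r1+r2)/C) = asin(18/78) = 13.3424°
wrap1 = wrap2 = π + 2β = 206.6847°
tangent length = C·cosβ = 75.8947
L = (r1+r2)·wrap + 2·C·cosβ = 18·3.6073 + 2·75.8947 = 216.7212

L=216.721 wrap1=206.68_deg wrap2=206.68_deg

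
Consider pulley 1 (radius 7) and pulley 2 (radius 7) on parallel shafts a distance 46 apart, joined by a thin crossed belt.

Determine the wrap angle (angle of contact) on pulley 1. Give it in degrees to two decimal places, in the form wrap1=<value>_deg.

crossed belt: β = asin((r1+r2)/C) = asin(14/46) = 17.7189°
wrap1 = wrap2 = π + 2β = 215.4379°

wrap1=215.44_deg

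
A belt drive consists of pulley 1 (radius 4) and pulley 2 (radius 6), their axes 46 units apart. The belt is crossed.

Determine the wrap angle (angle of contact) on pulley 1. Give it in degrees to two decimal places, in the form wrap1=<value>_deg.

wrap1=205.11_deg

crossed belt: β = asin((r1+r2)/C) = asin(10/46) = 12.5559°
wrap1 = wrap2 = π + 2β = 205.1117°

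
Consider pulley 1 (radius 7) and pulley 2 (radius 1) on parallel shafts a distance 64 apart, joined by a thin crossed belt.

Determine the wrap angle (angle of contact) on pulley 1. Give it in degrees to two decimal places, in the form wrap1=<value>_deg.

wrap1=194.36_deg

crossed belt: β = asin((r1+r2)/C) = asin(8/64) = 7.1808°
wrap1 = wrap2 = π + 2β = 194.3615°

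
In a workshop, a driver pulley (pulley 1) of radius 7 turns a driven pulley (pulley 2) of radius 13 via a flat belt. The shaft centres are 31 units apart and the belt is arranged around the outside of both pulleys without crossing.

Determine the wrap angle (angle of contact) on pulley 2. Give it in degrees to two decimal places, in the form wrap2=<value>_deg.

wrap2=202.32_deg

open belt: β = asin((r2−r1)/C) = asin(6/31) = 11.1599°
wrap1 = π − 2β = 157.6801°
wrap2 = π + 2β = 202.3199°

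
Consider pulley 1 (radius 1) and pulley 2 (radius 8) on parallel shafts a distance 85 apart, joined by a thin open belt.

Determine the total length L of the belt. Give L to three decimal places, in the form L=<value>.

L=198.851

open belt: β = asin((r2−r1)/C) = asin(7/85) = 4.7238°
wrap1 = π − 2β = 170.5523°
wrap2 = π + 2β = 189.4477°
tangent length = C·cosβ = 84.7113
L = r1·wrap1 + r2·wrap2 + 2·C·cosβ = 1·2.9767 + 8·3.3065 + 2·84.7113 = 198.8511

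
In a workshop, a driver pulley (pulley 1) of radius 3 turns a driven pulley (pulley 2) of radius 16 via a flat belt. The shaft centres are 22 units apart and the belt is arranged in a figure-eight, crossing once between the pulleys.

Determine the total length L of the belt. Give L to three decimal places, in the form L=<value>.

crossed belt: β = asin((r1+r2)/C) = asin(19/22) = 59.7274°
wrap1 = wrap2 = π + 2β = 299.4547°
tangent length = C·cosβ = 11.0905
L = (r1+r2)·wrap + 2·C·cosβ = 19·5.2265 + 2·11.0905 = 121.4840

L=121.484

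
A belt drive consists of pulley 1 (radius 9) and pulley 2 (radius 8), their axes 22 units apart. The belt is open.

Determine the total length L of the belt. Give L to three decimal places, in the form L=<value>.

open belt: β = asin((r2−r1)/C) = asin(-1/22) = -2.6053°
wrap1 = π − 2β = 185.2105°
wrap2 = π + 2β = 174.7895°
tangent length = C·cosβ = 21.9773
L = r1·wrap1 + r2·wrap2 + 2·C·cosβ = 9·3.2325 + 8·3.0507 + 2·21.9773 = 97.4525

L=97.453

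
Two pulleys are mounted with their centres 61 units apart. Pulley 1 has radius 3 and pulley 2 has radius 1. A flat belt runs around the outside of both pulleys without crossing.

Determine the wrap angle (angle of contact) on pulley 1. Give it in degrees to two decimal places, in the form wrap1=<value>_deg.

wrap1=183.76_deg

open belt: β = asin((r2−r1)/C) = asin(-2/61) = -1.8789°
wrap1 = π − 2β = 183.7578°
wrap2 = π + 2β = 176.2422°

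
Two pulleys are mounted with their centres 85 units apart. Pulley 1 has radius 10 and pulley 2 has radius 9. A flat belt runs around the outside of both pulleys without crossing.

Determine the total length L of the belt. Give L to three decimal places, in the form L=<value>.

open belt: β = asin((r2−r1)/C) = asin(-1/85) = -0.6741°
wrap1 = π − 2β = 181.3482°
wrap2 = π + 2β = 178.6518°
tangent length = C·cosβ = 84.9941
L = r1·wrap1 + r2·wrap2 + 2·C·cosβ = 10·3.1651 + 9·3.1181 + 2·84.9941 = 229.7020

L=229.702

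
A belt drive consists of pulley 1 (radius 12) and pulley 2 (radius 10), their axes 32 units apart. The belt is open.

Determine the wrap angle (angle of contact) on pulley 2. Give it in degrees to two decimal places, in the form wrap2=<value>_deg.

wrap2=172.83_deg

open belt: β = asin((r2−r1)/C) = asin(-2/32) = -3.5833°
wrap1 = π − 2β = 187.1666°
wrap2 = π + 2β = 172.8334°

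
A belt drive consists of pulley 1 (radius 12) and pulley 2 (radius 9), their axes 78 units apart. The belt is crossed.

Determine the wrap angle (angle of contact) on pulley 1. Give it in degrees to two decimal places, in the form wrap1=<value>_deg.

wrap1=211.24_deg

crossed belt: β = asin((r1+r2)/C) = asin(21/78) = 15.6185°
wrap1 = wrap2 = π + 2β = 211.2370°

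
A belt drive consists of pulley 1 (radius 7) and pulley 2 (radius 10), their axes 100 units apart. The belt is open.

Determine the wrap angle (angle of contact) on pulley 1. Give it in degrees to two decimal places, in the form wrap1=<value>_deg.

wrap1=176.56_deg

open belt: β = asin((r2−r1)/C) = asin(3/100) = 1.7191°
wrap1 = π − 2β = 176.5617°
wrap2 = π + 2β = 183.4383°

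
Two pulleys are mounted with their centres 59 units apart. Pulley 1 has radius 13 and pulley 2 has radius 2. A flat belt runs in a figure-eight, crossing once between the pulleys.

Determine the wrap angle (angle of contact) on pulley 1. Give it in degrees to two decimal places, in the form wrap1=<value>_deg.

crossed belt: β = asin((r1+r2)/C) = asin(15/59) = 14.7284°
wrap1 = wrap2 = π + 2β = 209.4568°

wrap1=209.46_deg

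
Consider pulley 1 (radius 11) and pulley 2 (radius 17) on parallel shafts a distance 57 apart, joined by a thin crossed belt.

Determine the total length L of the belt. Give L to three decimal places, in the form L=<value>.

L=216.018

crossed belt: β = asin((r1+r2)/C) = asin(28/57) = 29.4213°
wrap1 = wrap2 = π + 2β = 238.8427°
tangent length = C·cosβ = 49.6488
L = (r1+r2)·wrap + 2·C·cosβ = 28·4.1686 + 2·49.6488 = 216.0181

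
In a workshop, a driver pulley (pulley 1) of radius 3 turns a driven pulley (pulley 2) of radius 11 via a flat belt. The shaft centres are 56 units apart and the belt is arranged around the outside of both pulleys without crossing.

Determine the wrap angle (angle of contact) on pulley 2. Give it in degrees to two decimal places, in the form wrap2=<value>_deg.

wrap2=196.43_deg

open belt: β = asin((r2−r1)/C) = asin(8/56) = 8.2132°
wrap1 = π − 2β = 163.5736°
wrap2 = π + 2β = 196.4264°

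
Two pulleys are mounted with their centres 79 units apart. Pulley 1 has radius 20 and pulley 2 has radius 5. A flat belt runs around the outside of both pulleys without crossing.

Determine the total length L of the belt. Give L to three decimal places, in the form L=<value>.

open belt: β = asin((r2−r1)/C) = asin(-15/79) = -10.9454°
wrap1 = π − 2β = 201.8908°
wrap2 = π + 2β = 158.1092°
tangent length = C·cosβ = 77.5629
L = r1·wrap1 + r2·wrap2 + 2·C·cosβ = 20·3.5237 + 5·2.7595 + 2·77.5629 = 239.3966

L=239.397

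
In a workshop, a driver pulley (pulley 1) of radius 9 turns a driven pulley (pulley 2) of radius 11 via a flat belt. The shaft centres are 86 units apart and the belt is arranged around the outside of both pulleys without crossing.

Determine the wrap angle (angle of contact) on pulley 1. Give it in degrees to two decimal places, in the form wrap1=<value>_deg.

open belt: β = asin((r2−r1)/C) = asin(2/86) = 1.3326°
wrap1 = π − 2β = 177.3348°
wrap2 = π + 2β = 182.6652°

wrap1=177.33_deg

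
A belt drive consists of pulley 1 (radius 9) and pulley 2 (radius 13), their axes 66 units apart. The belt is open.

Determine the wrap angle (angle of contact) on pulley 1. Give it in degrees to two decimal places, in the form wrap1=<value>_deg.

wrap1=173.05_deg

open belt: β = asin((r2−r1)/C) = asin(4/66) = 3.4746°
wrap1 = π − 2β = 173.0508°
wrap2 = π + 2β = 186.9492°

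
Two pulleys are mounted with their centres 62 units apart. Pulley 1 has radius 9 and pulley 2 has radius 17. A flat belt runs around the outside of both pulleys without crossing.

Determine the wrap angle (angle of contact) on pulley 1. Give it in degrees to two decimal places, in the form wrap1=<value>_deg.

wrap1=165.17_deg

open belt: β = asin((r2−r1)/C) = asin(8/62) = 7.4137°
wrap1 = π − 2β = 165.1727°
wrap2 = π + 2β = 194.8273°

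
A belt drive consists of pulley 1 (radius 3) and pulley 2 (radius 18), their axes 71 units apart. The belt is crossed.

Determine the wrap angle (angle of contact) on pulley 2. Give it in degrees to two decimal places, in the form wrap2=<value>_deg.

crossed belt: β = asin((r1+r2)/C) = asin(21/71) = 17.2040°
wrap1 = wrap2 = π + 2β = 214.4080°

wrap2=214.41_deg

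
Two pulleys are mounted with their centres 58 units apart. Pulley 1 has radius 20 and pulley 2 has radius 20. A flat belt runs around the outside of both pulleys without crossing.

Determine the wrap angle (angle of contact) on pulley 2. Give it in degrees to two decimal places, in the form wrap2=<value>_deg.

wrap2=180.00_deg

open belt: β = asin((r2−r1)/C) = asin(0/58) = 0.0000°
wrap1 = π − 2β = 180.0000°
wrap2 = π + 2β = 180.0000°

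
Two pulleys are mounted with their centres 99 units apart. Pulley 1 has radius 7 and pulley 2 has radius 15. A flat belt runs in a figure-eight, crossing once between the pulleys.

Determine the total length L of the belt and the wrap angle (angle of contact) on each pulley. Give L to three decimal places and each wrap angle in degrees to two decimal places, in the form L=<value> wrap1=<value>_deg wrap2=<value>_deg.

crossed belt: β = asin((r1+r2)/C) = asin(22/99) = 12.8396°
wrap1 = wrap2 = π + 2β = 205.6792°
tangent length = C·cosβ = 96.5246
L = (r1+r2)·wrap + 2·C·cosβ = 22·3.5898 + 2·96.5246 = 272.0244

L=272.024 wrap1=205.68_deg wrap2=205.68_deg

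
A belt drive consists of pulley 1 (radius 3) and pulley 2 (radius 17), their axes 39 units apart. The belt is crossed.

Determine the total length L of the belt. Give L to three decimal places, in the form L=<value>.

crossed belt: β = asin((r1+r2)/C) = asin(20/39) = 30.8519°
wrap1 = wrap2 = π + 2β = 241.7038°
tangent length = C·cosβ = 33.4813
L = (r1+r2)·wrap + 2·C·cosβ = 20·4.2185 + 2·33.4813 = 151.3332

L=151.333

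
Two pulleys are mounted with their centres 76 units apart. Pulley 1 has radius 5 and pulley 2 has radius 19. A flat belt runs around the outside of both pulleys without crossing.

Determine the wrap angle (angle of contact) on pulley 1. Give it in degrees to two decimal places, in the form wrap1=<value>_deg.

open belt: β = asin((r2−r1)/C) = asin(14/76) = 10.6151°
wrap1 = π − 2β = 158.7698°
wrap2 = π + 2β = 201.2302°

wrap1=158.77_deg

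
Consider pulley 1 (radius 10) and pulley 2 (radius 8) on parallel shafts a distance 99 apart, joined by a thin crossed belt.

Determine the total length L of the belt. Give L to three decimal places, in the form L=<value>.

L=257.831

crossed belt: β = asin((r1+r2)/C) = asin(18/99) = 10.4757°
wrap1 = wrap2 = π + 2β = 200.9514°
tangent length = C·cosβ = 97.3499
L = (r1+r2)·wrap + 2·C·cosβ = 18·3.5073 + 2·97.3499 = 257.8305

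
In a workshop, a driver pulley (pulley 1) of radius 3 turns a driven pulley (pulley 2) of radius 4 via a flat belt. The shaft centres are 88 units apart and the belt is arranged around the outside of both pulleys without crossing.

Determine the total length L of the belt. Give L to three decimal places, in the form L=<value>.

L=198.003

open belt: β = asin((r2−r1)/C) = asin(1/88) = 0.6511°
wrap1 = π − 2β = 178.6978°
wrap2 = π + 2β = 181.3022°
tangent length = C·cosβ = 87.9943
L = r1·wrap1 + r2·wrap2 + 2·C·cosβ = 3·3.1189 + 4·3.1643 + 2·87.9943 = 198.0025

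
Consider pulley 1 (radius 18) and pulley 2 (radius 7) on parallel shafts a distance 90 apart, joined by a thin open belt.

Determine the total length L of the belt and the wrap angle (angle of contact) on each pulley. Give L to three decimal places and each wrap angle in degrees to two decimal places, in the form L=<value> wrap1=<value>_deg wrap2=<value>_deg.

L=259.886 wrap1=194.04_deg wrap2=165.96_deg

open belt: β = asin((r2−r1)/C) = asin(-11/90) = -7.0204°
wrap1 = π − 2β = 194.0407°
wrap2 = π + 2β = 165.9593°
tangent length = C·cosβ = 89.3252
L = r1·wrap1 + r2·wrap2 + 2·C·cosβ = 18·3.3866 + 7·2.8965 + 2·89.3252 = 259.8859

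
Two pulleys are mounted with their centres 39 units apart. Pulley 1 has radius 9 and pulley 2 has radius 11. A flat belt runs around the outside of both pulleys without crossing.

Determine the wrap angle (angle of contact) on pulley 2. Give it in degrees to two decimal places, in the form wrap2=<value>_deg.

wrap2=185.88_deg

open belt: β = asin((r2−r1)/C) = asin(2/39) = 2.9395°
wrap1 = π − 2β = 174.1209°
wrap2 = π + 2β = 185.8791°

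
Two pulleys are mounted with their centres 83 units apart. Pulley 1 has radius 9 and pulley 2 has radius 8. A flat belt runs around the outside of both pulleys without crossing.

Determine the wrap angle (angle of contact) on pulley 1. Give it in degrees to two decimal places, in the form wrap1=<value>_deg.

open belt: β = asin((r2−r1)/C) = asin(-1/83) = -0.6903°
wrap1 = π − 2β = 181.3807°
wrap2 = π + 2β = 178.6193°

wrap1=181.38_deg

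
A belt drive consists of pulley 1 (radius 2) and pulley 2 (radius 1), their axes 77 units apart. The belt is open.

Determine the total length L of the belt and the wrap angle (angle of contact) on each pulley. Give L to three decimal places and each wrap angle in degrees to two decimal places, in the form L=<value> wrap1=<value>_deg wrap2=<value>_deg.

L=163.438 wrap1=181.49_deg wrap2=178.51_deg

open belt: β = asin((r2−r1)/C) = asin(-1/77) = -0.7441°
wrap1 = π − 2β = 181.4882°
wrap2 = π + 2β = 178.5118°
tangent length = C·cosβ = 76.9935
L = r1·wrap1 + r2·wrap2 + 2·C·cosβ = 2·3.1676 + 1·3.1156 + 2·76.9935 = 163.4378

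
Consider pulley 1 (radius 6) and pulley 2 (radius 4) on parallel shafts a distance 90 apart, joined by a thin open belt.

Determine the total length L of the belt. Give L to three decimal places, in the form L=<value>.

open belt: β = asin((r2−r1)/C) = asin(-2/90) = -1.2733°
wrap1 = π − 2β = 182.5467°
wrap2 = π + 2β = 177.4533°
tangent length = C·cosβ = 89.9778
L = r1·wrap1 + r2·wrap2 + 2·C·cosβ = 6·3.1860 + 4·3.0971 + 2·89.9778 = 211.4604

L=211.460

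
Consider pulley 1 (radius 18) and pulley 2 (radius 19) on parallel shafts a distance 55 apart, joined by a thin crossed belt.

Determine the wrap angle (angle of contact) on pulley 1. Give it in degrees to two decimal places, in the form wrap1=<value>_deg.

crossed belt: β = asin((r1+r2)/C) = asin(37/55) = 42.2779°
wrap1 = wrap2 = π + 2β = 264.5558°

wrap1=264.56_deg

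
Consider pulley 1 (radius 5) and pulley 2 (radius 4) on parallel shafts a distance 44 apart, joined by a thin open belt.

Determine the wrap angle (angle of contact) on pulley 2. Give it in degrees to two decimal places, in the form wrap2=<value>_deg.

wrap2=177.40_deg

open belt: β = asin((r2−r1)/C) = asin(-1/44) = -1.3023°
wrap1 = π − 2β = 182.6046°
wrap2 = π + 2β = 177.3954°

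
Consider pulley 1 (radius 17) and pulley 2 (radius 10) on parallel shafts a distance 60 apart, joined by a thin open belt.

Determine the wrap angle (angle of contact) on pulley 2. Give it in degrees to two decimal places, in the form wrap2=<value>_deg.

wrap2=166.60_deg

open belt: β = asin((r2−r1)/C) = asin(-7/60) = -6.6998°
wrap1 = π − 2β = 193.3995°
wrap2 = π + 2β = 166.6005°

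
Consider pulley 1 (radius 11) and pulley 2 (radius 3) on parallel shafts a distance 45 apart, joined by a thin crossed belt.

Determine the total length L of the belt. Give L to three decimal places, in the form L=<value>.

crossed belt: β = asin((r1+r2)/C) = asin(14/45) = 18.1262°
wrap1 = wrap2 = π + 2β = 216.2524°
tangent length = C·cosβ = 42.7668
L = (r1+r2)·wrap + 2·C·cosβ = 14·3.7743 + 2·42.7668 = 138.3741

L=138.374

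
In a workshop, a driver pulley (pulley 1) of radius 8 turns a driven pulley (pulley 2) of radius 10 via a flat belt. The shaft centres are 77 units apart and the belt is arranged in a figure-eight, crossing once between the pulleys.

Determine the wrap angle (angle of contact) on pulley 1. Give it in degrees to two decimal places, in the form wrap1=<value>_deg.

wrap1=207.04_deg

crossed belt: β = asin((r1+r2)/C) = asin(18/77) = 13.5189°
wrap1 = wrap2 = π + 2β = 207.0378°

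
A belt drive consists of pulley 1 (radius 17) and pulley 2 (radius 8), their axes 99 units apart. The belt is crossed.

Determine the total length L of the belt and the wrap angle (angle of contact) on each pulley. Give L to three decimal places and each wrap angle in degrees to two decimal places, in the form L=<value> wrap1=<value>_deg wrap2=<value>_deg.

L=282.887 wrap1=209.25_deg wrap2=209.25_deg

crossed belt: β = asin((r1+r2)/C) = asin(25/99) = 14.6270°
wrap1 = wrap2 = π + 2β = 209.2540°
tangent length = C·cosβ = 95.7914
L = (r1+r2)·wrap + 2·C·cosβ = 25·3.6522 + 2·95.7914 = 282.8872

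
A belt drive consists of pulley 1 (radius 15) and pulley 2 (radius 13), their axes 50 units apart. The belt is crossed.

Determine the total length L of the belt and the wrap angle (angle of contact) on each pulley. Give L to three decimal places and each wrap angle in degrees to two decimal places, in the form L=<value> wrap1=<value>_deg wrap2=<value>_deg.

crossed belt: β = asin((r1+r2)/C) = asin(28/50) = 34.0558°
wrap1 = wrap2 = π + 2β = 248.1116°
tangent length = C·cosβ = 41.4246
L = (r1+r2)·wrap + 2·C·cosβ = 28·4.3304 + 2·41.4246 = 204.0995

L=204.099 wrap1=248.11_deg wrap2=248.11_deg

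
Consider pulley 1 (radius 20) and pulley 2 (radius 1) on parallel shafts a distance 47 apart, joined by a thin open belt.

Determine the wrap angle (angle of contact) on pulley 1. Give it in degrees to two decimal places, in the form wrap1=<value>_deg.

open belt: β = asin((r2−r1)/C) = asin(-19/47) = -23.8445°
wrap1 = π − 2β = 227.6889°
wrap2 = π + 2β = 132.3111°

wrap1=227.69_deg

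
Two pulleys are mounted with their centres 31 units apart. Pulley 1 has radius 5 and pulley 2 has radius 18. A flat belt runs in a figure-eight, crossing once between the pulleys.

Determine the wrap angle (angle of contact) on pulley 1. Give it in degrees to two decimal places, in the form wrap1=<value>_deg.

wrap1=275.79_deg

crossed belt: β = asin((r1+r2)/C) = asin(23/31) = 47.8966°
wrap1 = wrap2 = π + 2β = 275.7931°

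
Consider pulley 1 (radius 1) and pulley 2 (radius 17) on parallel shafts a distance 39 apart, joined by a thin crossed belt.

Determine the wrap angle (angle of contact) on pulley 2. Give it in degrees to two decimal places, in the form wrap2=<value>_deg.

crossed belt: β = asin((r1+r2)/C) = asin(18/39) = 27.4864°
wrap1 = wrap2 = π + 2β = 234.9729°

wrap2=234.97_deg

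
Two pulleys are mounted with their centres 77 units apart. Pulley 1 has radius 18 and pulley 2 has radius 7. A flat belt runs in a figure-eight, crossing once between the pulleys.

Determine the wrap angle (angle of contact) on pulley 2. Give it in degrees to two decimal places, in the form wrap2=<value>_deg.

wrap2=217.89_deg

crossed belt: β = asin((r1+r2)/C) = asin(25/77) = 18.9459°
wrap1 = wrap2 = π + 2β = 217.8918°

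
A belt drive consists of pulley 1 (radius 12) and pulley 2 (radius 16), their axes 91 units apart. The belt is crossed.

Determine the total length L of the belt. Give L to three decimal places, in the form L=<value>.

L=278.650

crossed belt: β = asin((r1+r2)/C) = asin(28/91) = 17.9202°
wrap1 = wrap2 = π + 2β = 215.8404°
tangent length = C·cosβ = 86.5852
L = (r1+r2)·wrap + 2·C·cosβ = 28·3.7671 + 2·86.5852 = 278.6500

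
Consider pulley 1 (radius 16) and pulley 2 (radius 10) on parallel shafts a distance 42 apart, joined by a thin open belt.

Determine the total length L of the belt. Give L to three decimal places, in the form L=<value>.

open belt: β = asin((r2−r1)/C) = asin(-6/42) = -8.2132°
wrap1 = π − 2β = 196.4264°
wrap2 = π + 2β = 163.5736°
tangent length = C·cosβ = 41.5692
L = r1·wrap1 + r2·wrap2 + 2·C·cosβ = 16·3.4283 + 10·2.8549 + 2·41.5692 = 166.5400

L=166.540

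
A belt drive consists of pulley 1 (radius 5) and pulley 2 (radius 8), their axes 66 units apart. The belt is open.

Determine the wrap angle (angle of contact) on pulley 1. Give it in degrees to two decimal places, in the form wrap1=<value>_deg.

wrap1=174.79_deg

open belt: β = asin((r2−r1)/C) = asin(3/66) = 2.6053°
wrap1 = π − 2β = 174.7895°
wrap2 = π + 2β = 185.2105°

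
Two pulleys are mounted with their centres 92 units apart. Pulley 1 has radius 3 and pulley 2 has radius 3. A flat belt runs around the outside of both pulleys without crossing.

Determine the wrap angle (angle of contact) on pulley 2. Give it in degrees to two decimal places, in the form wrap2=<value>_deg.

open belt: β = asin((r2−r1)/C) = asin(0/92) = 0.0000°
wrap1 = π − 2β = 180.0000°
wrap2 = π + 2β = 180.0000°

wrap2=180.00_deg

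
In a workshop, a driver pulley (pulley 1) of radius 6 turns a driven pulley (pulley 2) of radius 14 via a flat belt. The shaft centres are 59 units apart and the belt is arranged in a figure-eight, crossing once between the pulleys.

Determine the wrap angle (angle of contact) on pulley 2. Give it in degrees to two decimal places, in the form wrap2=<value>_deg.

crossed belt: β = asin((r1+r2)/C) = asin(20/59) = 19.8149°
wrap1 = wrap2 = π + 2β = 219.6299°

wrap2=219.63_deg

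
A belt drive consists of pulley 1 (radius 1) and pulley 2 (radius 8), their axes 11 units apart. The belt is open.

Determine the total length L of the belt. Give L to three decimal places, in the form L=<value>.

open belt: β = asin((r2−r1)/C) = asin(7/11) = 39.5212°
wrap1 = π − 2β = 100.9576°
wrap2 = π + 2β = 259.0424°
tangent length = C·cosβ = 8.4853
L = r1·wrap1 + r2·wrap2 + 2·C·cosβ = 1·1.7620 + 8·4.5211 + 2·8.4853 = 54.9017

L=54.902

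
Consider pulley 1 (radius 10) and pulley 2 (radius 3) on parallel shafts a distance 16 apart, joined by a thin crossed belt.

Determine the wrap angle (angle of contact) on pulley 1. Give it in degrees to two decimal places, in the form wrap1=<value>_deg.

wrap1=288.68_deg

crossed belt: β = asin((r1+r2)/C) = asin(13/16) = 54.3409°
wrap1 = wrap2 = π + 2β = 288.6818°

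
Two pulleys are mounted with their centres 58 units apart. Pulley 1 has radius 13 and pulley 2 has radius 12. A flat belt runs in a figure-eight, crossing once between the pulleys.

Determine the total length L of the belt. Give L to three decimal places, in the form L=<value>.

L=205.493

crossed belt: β = asin((r1+r2)/C) = asin(25/58) = 25.5332°
wrap1 = wrap2 = π + 2β = 231.0665°
tangent length = C·cosβ = 52.3355
L = (r1+r2)·wrap + 2·C·cosβ = 25·4.0329 + 2·52.3355 = 205.4927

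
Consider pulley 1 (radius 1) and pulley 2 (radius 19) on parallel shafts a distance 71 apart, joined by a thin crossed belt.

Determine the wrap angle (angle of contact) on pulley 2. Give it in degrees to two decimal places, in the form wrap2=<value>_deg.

wrap2=212.72_deg

crossed belt: β = asin((r1+r2)/C) = asin(20/71) = 16.3611°
wrap1 = wrap2 = π + 2β = 212.7222°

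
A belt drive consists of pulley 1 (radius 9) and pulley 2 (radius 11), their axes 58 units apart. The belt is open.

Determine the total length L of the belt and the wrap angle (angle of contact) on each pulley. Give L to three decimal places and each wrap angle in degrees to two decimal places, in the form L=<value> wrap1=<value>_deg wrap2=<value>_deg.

open belt: β = asin((r2−r1)/C) = asin(2/58) = 1.9761°
wrap1 = π − 2β = 176.0478°
wrap2 = π + 2β = 183.9522°
tangent length = C·cosβ = 57.9655
L = r1·wrap1 + r2·wrap2 + 2·C·cosβ = 9·3.0726 + 11·3.2106 + 2·57.9655 = 178.9008

L=178.901 wrap1=176.05_deg wrap2=183.95_deg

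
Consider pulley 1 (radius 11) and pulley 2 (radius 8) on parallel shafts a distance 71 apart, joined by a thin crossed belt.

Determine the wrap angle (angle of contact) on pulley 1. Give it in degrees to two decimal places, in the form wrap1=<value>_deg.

wrap1=211.04_deg

crossed belt: β = asin((r1+r2)/C) = asin(19/71) = 15.5218°
wrap1 = wrap2 = π + 2β = 211.0437°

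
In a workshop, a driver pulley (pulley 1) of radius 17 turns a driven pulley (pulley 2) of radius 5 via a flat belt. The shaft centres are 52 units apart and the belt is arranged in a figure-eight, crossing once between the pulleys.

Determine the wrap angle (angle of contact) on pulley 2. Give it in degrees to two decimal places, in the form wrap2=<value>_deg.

wrap2=230.06_deg

crossed belt: β = asin((r1+r2)/C) = asin(22/52) = 25.0290°
wrap1 = wrap2 = π + 2β = 230.0580°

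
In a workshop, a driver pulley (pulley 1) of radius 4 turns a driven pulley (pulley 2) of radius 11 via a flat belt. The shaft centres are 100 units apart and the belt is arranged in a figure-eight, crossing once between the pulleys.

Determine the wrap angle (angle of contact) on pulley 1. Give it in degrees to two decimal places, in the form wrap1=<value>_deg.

wrap1=197.25_deg

crossed belt: β = asin((r1+r2)/C) = asin(15/100) = 8.6269°
wrap1 = wrap2 = π + 2β = 197.2539°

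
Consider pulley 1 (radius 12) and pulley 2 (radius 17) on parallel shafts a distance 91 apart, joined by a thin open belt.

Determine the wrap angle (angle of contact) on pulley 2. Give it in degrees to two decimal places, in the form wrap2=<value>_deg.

wrap2=186.30_deg

open belt: β = asin((r2−r1)/C) = asin(5/91) = 3.1497°
wrap1 = π − 2β = 173.7006°
wrap2 = π + 2β = 186.2994°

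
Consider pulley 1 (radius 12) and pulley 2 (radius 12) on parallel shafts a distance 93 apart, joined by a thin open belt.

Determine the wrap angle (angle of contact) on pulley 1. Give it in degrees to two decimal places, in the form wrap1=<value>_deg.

wrap1=180.00_deg

open belt: β = asin((r2−r1)/C) = asin(0/93) = 0.0000°
wrap1 = π − 2β = 180.0000°
wrap2 = π + 2β = 180.0000°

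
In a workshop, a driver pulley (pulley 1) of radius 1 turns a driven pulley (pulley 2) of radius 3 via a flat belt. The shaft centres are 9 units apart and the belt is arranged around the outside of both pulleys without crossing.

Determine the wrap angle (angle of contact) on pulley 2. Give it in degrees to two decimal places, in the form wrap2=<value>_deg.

open belt: β = asin((r2−r1)/C) = asin(2/9) = 12.8396°
wrap1 = π − 2β = 154.3208°
wrap2 = π + 2β = 205.6792°

wrap2=205.68_deg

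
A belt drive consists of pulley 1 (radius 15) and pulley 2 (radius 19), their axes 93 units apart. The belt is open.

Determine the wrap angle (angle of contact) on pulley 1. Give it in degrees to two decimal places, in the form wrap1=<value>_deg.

wrap1=175.07_deg

open belt: β = asin((r2−r1)/C) = asin(4/93) = 2.4651°
wrap1 = π − 2β = 175.0698°
wrap2 = π + 2β = 184.9302°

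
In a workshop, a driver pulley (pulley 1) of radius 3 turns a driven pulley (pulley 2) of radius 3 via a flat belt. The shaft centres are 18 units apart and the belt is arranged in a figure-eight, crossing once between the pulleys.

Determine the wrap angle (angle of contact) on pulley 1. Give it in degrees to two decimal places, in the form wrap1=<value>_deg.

wrap1=218.94_deg

crossed belt: β = asin((r1+r2)/C) = asin(6/18) = 19.4712°
wrap1 = wrap2 = π + 2β = 218.9424°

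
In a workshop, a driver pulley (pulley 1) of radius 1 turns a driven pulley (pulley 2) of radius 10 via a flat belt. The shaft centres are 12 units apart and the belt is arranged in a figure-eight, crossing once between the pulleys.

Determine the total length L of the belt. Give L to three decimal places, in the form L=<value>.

L=69.662

crossed belt: β = asin((r1+r2)/C) = asin(11/12) = 66.4435°
wrap1 = wrap2 = π + 2β = 312.8871°
tangent length = C·cosβ = 4.7958
L = (r1+r2)·wrap + 2·C·cosβ = 11·5.4609 + 2·4.7958 = 69.6617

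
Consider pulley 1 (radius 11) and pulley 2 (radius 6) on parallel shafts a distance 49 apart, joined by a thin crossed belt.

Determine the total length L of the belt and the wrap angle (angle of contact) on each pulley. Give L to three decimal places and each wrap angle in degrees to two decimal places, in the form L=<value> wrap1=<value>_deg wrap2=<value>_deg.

crossed belt: β = asin((r1+r2)/C) = asin(17/49) = 20.3002°
wrap1 = wrap2 = π + 2β = 220.6004°
tangent length = C·cosβ = 45.9565
L = (r1+r2)·wrap + 2·C·cosβ = 17·3.8502 + 2·45.9565 = 157.3665

L=157.366 wrap1=220.60_deg wrap2=220.60_deg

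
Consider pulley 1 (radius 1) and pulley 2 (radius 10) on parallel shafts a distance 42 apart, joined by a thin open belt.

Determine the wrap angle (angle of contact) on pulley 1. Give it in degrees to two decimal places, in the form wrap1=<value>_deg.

open belt: β = asin((r2−r1)/C) = asin(9/42) = 12.3736°
wrap1 = π − 2β = 155.2527°
wrap2 = π + 2β = 204.7473°

wrap1=155.25_deg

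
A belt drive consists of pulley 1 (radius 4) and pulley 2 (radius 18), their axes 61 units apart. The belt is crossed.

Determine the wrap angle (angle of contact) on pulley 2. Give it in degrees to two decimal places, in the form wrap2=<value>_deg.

wrap2=222.28_deg

crossed belt: β = asin((r1+r2)/C) = asin(22/61) = 21.1405°
wrap1 = wrap2 = π + 2β = 222.2809°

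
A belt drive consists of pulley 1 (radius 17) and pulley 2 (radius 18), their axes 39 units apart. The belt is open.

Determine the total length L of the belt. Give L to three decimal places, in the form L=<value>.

open belt: β = asin((r2−r1)/C) = asin(1/39) = 1.4693°
wrap1 = π − 2β = 177.0614°
wrap2 = π + 2β = 182.9386°
tangent length = C·cosβ = 38.9872
L = r1·wrap1 + r2·wrap2 + 2·C·cosβ = 17·3.0903 + 18·3.1929 + 2·38.9872 = 187.9814

L=187.981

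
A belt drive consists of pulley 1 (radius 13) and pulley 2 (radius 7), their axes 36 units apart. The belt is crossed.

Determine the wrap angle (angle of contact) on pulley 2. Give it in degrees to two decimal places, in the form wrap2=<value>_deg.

wrap2=247.50_deg

crossed belt: β = asin((r1+r2)/C) = asin(20/36) = 33.7490°
wrap1 = wrap2 = π + 2β = 247.4980°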